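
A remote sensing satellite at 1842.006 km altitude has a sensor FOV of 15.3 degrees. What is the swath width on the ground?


FOV = 15.3 deg = 0.2670354 rad
swath = 2 * alt * tan(FOV/2) = 2 * 1842.006 * tan(0.1335177)
swath = 2 * 1842.006 * 0.1343168
swath = 494.8247 km

494.8247 km


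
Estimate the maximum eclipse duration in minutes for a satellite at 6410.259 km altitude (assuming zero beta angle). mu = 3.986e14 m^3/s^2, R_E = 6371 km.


r = 12781.2590 km
T = 239.6737 min
Eclipse fraction = arcsin(R_E/r)/pi = arcsin(6371.0000/12781.2590)/pi
= arcsin(0.4984642)/pi = 0.1661025
Eclipse duration = 0.1661025 * 239.6737 = 39.8104 min

39.8104 minutes


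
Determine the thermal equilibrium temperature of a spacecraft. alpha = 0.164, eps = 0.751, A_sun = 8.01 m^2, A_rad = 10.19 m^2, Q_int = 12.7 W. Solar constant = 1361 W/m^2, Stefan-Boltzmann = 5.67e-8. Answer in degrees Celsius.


Numerator = alpha*S*A_sun + Q_int = 0.164*1361*8.01 + 12.7 = 1800.5640 W
Denominator = eps*sigma*A_rad = 0.751*5.67e-8*10.19 = 4.3390752e-07 W/K^4
T^4 = 4.1496493e+09 K^4
T = 253.8066 K = -19.3434 C

-19.3434 degrees Celsius


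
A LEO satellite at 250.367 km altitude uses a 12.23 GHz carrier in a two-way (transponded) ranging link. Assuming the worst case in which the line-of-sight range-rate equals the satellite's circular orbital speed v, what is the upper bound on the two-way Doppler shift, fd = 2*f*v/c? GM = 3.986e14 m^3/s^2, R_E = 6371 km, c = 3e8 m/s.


r = 6.621367e+06 m
v = sqrt(mu/r) = 7758.8046 m/s (worst-case radial velocity)
f = 12.23 GHz = 1.223e+10 Hz
fd = 2*f*v/c = 2*1.223e+10*7758.8046/3.0e+08
fd = 632601.2055 Hz

632601.2055 Hz


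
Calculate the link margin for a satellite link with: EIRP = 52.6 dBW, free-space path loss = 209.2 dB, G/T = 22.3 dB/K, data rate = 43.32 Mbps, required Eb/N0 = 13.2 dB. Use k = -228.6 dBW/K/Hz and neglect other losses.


C/N0 = EIRP - FSPL + G/T - k = 52.6 - 209.2 + 22.3 - (-228.6)
C/N0 = 94.3000 dB-Hz
R_b = 43.32 Mbps = 4.332e+07 bps -> 10*log10(R_b) = 76.3669 dB-Hz
Eb/N0 = C/N0 - 10*log10(R_b) = 94.3000 - 76.3669 = 17.9331 dB
Margin = Eb/N0 - Eb/N0_req = 17.9331 - 13.2 = 4.7331 dB (link closes)

4.7331 dB


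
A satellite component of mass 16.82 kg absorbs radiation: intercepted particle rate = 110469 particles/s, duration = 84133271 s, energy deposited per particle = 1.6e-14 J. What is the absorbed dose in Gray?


Total energy deposited = rate * time * E_per
  = 110469 * 84133271 * 1.6e-14 = 0.1487059 J
Dose = E_total / mass = 0.1487059 / 16.82
Dose = 0.008841016 Gy

0.0088 Gy


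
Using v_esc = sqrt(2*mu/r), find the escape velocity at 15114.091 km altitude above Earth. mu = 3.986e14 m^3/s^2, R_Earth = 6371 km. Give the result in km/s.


r = 6371.0 + 15114.091 = 21485.0910 km = 2.1485091e+07 m
v_esc = sqrt(2*mu/r) = sqrt(2*3.986e14 / 2.1485091e+07)
v_esc = 6091.3709 m/s = 6.0914 km/s

6.0914 km/s


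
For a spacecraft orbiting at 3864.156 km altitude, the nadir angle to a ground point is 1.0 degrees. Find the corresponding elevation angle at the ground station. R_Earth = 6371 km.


r = R_E + alt = 10235.1560 km
Law of sines in the satellite / Earth-center / ground-point triangle:
  sin(nadir)/R_E = sin(90 + el)/r  =>  cos(el) = (r/R_E)*sin(nadir)
cos(el) = (10235.1560 / 6371.0000) * sin(1.0 deg) = 0.02803769
el = arccos(0.02803769) = 88.3933 deg
(Earth-central angle = 90 - nadir - el = 0.6066517 deg)

88.3933 degrees


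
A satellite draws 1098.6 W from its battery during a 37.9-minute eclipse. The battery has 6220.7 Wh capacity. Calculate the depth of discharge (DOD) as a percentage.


E_used = P * t / 60 = 1098.6 * 37.9 / 60 = 693.9490 Wh
DOD = E_used / E_total * 100 = 693.9490 / 6220.7 * 100
DOD = 11.1555 %

11.1555 %


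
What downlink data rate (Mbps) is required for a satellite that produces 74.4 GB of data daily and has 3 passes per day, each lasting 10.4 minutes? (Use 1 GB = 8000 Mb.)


total contact time = 3 * 10.4 * 60 = 1872.0000 s
data = 74.4 GB = 595200.0000 Mb
rate = 595200.0000 / 1872.0000 = 317.9487 Mbps

317.9487 Mbps


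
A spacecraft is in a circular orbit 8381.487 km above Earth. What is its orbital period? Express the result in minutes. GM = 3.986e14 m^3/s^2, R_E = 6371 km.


r = 14752.4870 km = 1.4752487e+07 m
T = 2*pi*sqrt(r^3/mu) = 2*pi*sqrt(3.2106704e+21 / 3.986e14)
T = 17832.3706 s = 297.2062 min

297.2062 minutes


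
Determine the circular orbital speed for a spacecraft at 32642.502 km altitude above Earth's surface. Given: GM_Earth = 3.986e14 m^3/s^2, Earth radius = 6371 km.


r = R_E + alt = 6371.0 + 32642.502 = 39013.5020 km = 3.9013502e+07 m
v = sqrt(mu/r) = sqrt(3.986e14 / 3.9013502e+07) = 3196.4004 m/s = 3.1964 km/s

3.1964 km/s


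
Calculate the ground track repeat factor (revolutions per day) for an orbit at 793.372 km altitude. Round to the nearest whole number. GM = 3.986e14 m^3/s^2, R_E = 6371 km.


r = 7.164372e+06 m
T = 2*pi*sqrt(r^3/mu) = 6035.0158 s = 100.5836 min
revs/day = 1440 / 100.5836 = 14.3164
Rounded: 14 revolutions per day

14 revolutions per day


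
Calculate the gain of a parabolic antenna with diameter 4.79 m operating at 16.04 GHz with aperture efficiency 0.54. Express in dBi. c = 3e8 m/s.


lambda = c/f = 3e8 / 1.604e+10 = 0.01870324 m
G = eta*(pi*D/lambda)^2 = 0.54*(pi*4.79/0.01870324)^2
G = 349567.2601 (linear)
G = 10*log10(349567.2601) = 55.4353 dBi

55.4353 dBi


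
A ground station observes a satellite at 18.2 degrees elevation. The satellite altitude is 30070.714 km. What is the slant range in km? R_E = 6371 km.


h = 30070.714 km, el = 18.2 deg
d = -R_E*sin(el) + sqrt((R_E*sin(el))^2 + 2*R_E*h + h^2)
d = -6371.0000*sin(0.3176499) + sqrt((6371.0000*0.3123349)^2 + 2*6371.0000*30070.714 + 30070.714^2)
d = 33945.7306 km

33945.7306 km


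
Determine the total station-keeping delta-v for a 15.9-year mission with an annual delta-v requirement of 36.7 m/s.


dV = rate * years = 36.7 * 15.9
dV = 583.5300 m/s

583.5300 m/s


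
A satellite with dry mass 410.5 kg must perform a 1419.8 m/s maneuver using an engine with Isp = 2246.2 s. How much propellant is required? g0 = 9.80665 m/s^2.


ve = Isp * g0 = 2246.2 * 9.80665 = 22027.697230 m/s
mass ratio = exp(dv/ve) = exp(1419.8/22027.697230) = 1.06657781
m_prop = m_dry * (mr - 1) = 410.5 * (1.06657781 - 1)
m_prop = 27.3302 kg

27.3302 kg


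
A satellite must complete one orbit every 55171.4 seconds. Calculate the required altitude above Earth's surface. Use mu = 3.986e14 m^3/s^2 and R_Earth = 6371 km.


T = 55171.4 s
r = (mu*T^2/(4*pi^2))^(1/3) = (3.986e14 * 55171.4^2 / (4*pi^2))^(1/3)
r = 3.1323373e+07 m = 31323.3730 km
alt = r - R_E = 31323.3730 - 6371 = 24952.3730 km

24952.3730 km


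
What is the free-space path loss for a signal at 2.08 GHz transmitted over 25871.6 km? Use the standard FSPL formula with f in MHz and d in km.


f = 2.08 GHz = 2080.0000 MHz
d = 25871.6 km
FSPL = 32.44 + 20*log10(2080.0000) + 20*log10(25871.6)
FSPL = 32.44 + 66.3613 + 88.2565
FSPL = 187.0577 dB

187.0577 dB


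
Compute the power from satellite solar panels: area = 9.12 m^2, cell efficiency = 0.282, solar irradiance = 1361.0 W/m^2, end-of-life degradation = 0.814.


P = area * eta * S * degradation
P = 9.12 * 0.282 * 1361.0 * 0.814
P = 2849.2232 W

2849.2232 W


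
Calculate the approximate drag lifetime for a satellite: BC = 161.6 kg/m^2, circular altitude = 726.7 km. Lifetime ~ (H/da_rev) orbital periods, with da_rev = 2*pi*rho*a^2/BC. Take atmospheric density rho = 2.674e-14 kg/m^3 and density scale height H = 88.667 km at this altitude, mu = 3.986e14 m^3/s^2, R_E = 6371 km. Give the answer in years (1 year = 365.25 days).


a = R_E + alt = 7097.7000 km = 7.0977e+06 m
da_rev = 2*pi*rho*a^2/BC = 2*pi*2.674e-14*(7.0977e+06)^2/161.6 = 0.0523763455 m per revolution
N = H/da_rev = 88667.0000 m / 0.0523763455 m = 1.6928825e+06 revolutions
P = 2*pi*sqrt(a^3/mu) = 5950.9689 s
lifetime = N*P = 1.6928825e+06 * 5950.9689 = 1.0074291e+10 s = 116600.5930 days
years = 116600.5930 / 365.25 = 319.2350 years

319.2350 years


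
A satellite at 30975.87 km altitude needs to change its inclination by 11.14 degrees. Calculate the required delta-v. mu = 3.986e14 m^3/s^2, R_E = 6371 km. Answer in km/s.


r = 37346.8700 km = 3.734687e+07 m
V = sqrt(mu/r) = 3266.9429 m/s
di = 11.14 deg = 0.1944297 rad
dV = 2*V*sin(di/2) = 2*3266.9429*sin(0.09721484)
dV = 634.1906 m/s = 0.6341906 km/s

0.6342 km/s


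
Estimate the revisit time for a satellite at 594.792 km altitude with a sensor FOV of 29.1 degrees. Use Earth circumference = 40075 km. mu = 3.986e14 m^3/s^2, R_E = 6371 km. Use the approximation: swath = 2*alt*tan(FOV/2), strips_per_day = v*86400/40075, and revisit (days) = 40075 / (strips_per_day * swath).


swath = 2*594.792*tan(0.2539454) = 308.7551 km
v = sqrt(mu/r) = 7564.5552 m/s = 7.5646 km/s
strips/day = v*86400/40075 = 7.5646*86400/40075 = 16.3089
coverage/day = strips * swath = 16.3089 * 308.7551 = 5035.4442 km
revisit = 40075 / 5035.4442 = 7.9586 days

7.9586 days


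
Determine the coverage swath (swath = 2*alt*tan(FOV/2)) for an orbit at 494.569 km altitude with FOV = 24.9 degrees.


FOV = 24.9 deg = 0.434587 rad
swath = 2 * alt * tan(FOV/2) = 2 * 494.569 * tan(0.2172935)
swath = 2 * 494.569 * 0.2207793
swath = 218.3812 km

218.3812 km


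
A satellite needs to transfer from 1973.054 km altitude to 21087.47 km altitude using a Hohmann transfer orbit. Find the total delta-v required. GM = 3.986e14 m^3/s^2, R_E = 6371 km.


r1 = 8344.0540 km = 8.344054e+06 m
r2 = 27458.4700 km = 2.745847e+07 m
dv1 = sqrt(mu/r1)*(sqrt(2*r2/(r1+r2)) - 1) = 1648.4288 m/s
dv2 = sqrt(mu/r2)*(1 - sqrt(2*r1/(r1+r2))) = 1208.8275 m/s
total dv = |dv1| + |dv2| = 1648.4288 + 1208.8275 = 2857.2564 m/s = 2.8573 km/s

2.8573 km/s


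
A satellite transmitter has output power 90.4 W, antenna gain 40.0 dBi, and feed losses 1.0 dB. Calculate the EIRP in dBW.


Pt = 90.4 W = 19.5617 dBW
EIRP = Pt_dBW + Gt - losses = 19.5617 + 40.0 - 1.0 = 58.5617 dBW

58.5617 dBW


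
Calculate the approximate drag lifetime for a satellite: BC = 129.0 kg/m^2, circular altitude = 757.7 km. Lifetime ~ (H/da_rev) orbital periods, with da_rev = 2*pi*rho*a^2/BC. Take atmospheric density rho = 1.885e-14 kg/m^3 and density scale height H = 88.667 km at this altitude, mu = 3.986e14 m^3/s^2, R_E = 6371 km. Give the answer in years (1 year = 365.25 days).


a = R_E + alt = 7128.7000 km = 7.1287e+06 m
da_rev = 2*pi*rho*a^2/BC = 2*pi*1.885e-14*(7.1287e+06)^2/129.0 = 0.0466575779 m per revolution
N = H/da_rev = 88667.0000 m / 0.0466575779 m = 1.9003773e+06 revolutions
P = 2*pi*sqrt(a^3/mu) = 5989.9987 s
lifetime = N*P = 1.9003773e+06 * 5989.9987 = 1.1383257e+10 s = 131750.6636 days
years = 131750.6636 / 365.25 = 360.7137 years

360.7137 years


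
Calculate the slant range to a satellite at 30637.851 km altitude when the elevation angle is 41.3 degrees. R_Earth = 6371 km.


h = 30637.851 km, el = 41.3 deg
d = -R_E*sin(el) + sqrt((R_E*sin(el))^2 + 2*R_E*h + h^2)
d = -6371.0000*sin(0.720821) + sqrt((6371.0000*0.6600017)^2 + 2*6371.0000*30637.851 + 30637.851^2)
d = 32493.1722 km

32493.1722 km


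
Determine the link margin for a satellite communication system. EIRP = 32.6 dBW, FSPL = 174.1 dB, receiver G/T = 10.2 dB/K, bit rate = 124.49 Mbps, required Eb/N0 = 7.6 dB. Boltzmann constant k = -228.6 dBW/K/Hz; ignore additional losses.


C/N0 = EIRP - FSPL + G/T - k = 32.6 - 174.1 + 10.2 - (-228.6)
C/N0 = 97.3000 dB-Hz
R_b = 124.49 Mbps = 1.2449e+08 bps -> 10*log10(R_b) = 80.9513 dB-Hz
Eb/N0 = C/N0 - 10*log10(R_b) = 97.3000 - 80.9513 = 16.3487 dB
Margin = Eb/N0 - Eb/N0_req = 16.3487 - 7.6 = 8.7487 dB (link closes)

8.7487 dB


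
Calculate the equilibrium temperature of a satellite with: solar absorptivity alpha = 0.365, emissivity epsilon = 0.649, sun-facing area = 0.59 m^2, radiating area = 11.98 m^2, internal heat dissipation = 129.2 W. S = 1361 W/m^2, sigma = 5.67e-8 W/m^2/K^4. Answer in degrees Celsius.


Numerator = alpha*S*A_sun + Q_int = 0.365*1361*0.59 + 129.2 = 422.2913 W
Denominator = eps*sigma*A_rad = 0.649*5.67e-8*11.98 = 4.4084363e-07 W/K^4
T^4 = 9.5791641e+08 K^4
T = 175.9268 K = -97.2232 C

-97.2232 degrees Celsius


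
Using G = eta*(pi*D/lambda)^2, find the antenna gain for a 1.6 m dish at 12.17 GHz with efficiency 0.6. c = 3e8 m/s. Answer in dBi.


lambda = c/f = 3e8 / 1.217e+10 = 0.02465078 m
G = eta*(pi*D/lambda)^2 = 0.6*(pi*1.6/0.02465078)^2
G = 24947.6480 (linear)
G = 10*log10(24947.6480) = 43.9703 dBi

43.9703 dBi


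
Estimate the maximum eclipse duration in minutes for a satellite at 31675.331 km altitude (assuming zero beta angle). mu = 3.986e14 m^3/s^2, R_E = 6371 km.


r = 38046.3310 km
T = 1230.9181 min
Eclipse fraction = arcsin(R_E/r)/pi = arcsin(6371.0000/38046.3310)/pi
= arcsin(0.1674537)/pi = 0.05355448
Eclipse duration = 0.05355448 * 1230.9181 = 65.9212 min

65.9212 minutes


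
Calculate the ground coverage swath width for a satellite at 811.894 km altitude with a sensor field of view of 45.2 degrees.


FOV = 45.2 deg = 0.7888888 rad
swath = 2 * alt * tan(FOV/2) = 2 * 811.894 * tan(0.3944444)
swath = 2 * 811.894 * 0.4162598
swath = 675.9177 km

675.9177 km


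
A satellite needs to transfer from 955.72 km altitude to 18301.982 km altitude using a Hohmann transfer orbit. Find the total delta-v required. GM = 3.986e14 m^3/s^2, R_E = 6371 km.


r1 = 7326.7200 km = 7.32672e+06 m
r2 = 24672.9820 km = 2.4672982e+07 m
dv1 = sqrt(mu/r1)*(sqrt(2*r2/(r1+r2)) - 1) = 1783.5130 m/s
dv2 = sqrt(mu/r2)*(1 - sqrt(2*r1/(r1+r2))) = 1299.4578 m/s
total dv = |dv1| + |dv2| = 1783.5130 + 1299.4578 = 3082.9708 m/s = 3.0830 km/s

3.0830 km/s


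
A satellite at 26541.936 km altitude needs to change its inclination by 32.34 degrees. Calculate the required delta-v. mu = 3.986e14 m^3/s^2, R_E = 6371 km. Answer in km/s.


r = 32912.9360 km = 3.2912936e+07 m
V = sqrt(mu/r) = 3480.0488 m/s
di = 32.34 deg = 0.5644395 rad
dV = 2*V*sin(di/2) = 2*3480.0488*sin(0.2822197)
dV = 1938.3055 m/s = 1.9383 km/s

1.9383 km/s


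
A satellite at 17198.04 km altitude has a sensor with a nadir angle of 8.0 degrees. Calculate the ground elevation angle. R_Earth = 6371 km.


r = R_E + alt = 23569.0400 km
Law of sines in the satellite / Earth-center / ground-point triangle:
  sin(nadir)/R_E = sin(90 + el)/r  =>  cos(el) = (r/R_E)*sin(nadir)
cos(el) = (23569.0400 / 6371.0000) * sin(8.0 deg) = 0.5148605
el = arccos(0.5148605) = 59.0119 deg
(Earth-central angle = 90 - nadir - el = 22.9881 deg)

59.0119 degrees


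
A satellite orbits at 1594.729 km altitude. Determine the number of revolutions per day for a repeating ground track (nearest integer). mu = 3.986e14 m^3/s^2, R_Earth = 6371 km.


r = 7.965729e+06 m
T = 2*pi*sqrt(r^3/mu) = 7075.3758 s = 117.9229 min
revs/day = 1440 / 117.9229 = 12.2114
Rounded: 12 revolutions per day

12 revolutions per day


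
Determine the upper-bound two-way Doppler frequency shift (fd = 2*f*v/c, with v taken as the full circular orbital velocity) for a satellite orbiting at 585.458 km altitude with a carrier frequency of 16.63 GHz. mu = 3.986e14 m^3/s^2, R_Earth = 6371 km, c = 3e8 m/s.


r = 6.956458e+06 m
v = sqrt(mu/r) = 7569.6285 m/s (worst-case radial velocity)
f = 16.63 GHz = 1.663e+10 Hz
fd = 2*f*v/c = 2*1.663e+10*7569.6285/3.0e+08
fd = 839219.4751 Hz

839219.4751 Hz


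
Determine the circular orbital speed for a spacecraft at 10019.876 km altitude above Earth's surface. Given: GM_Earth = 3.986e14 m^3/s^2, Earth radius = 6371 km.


r = R_E + alt = 6371.0 + 10019.876 = 16390.8760 km = 1.6390876e+07 m
v = sqrt(mu/r) = sqrt(3.986e14 / 1.6390876e+07) = 4931.3697 m/s = 4.9314 km/s

4.9314 km/s


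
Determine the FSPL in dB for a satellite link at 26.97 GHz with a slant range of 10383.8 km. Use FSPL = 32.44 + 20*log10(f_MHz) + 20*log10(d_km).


f = 26.97 GHz = 26970.0000 MHz
d = 10383.8 km
FSPL = 32.44 + 20*log10(26970.0000) + 20*log10(10383.8)
FSPL = 32.44 + 88.6176 + 80.3271
FSPL = 201.3847 dB

201.3847 dB


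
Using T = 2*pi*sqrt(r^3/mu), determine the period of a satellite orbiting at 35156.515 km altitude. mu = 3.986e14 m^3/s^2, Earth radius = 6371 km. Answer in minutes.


r = 41527.5150 km = 4.1527515e+07 m
T = 2*pi*sqrt(r^3/mu) = 2*pi*sqrt(7.1615632e+22 / 3.986e14)
T = 84219.9806 s = 1403.6663 min

1403.6663 minutes


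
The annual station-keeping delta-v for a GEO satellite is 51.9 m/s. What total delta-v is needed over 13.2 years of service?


dV = rate * years = 51.9 * 13.2
dV = 685.0800 m/s

685.0800 m/s


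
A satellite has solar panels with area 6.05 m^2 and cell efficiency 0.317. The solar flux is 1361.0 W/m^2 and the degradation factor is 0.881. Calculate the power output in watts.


P = area * eta * S * degradation
P = 6.05 * 0.317 * 1361.0 * 0.881
P = 2299.5808 W

2299.5808 W


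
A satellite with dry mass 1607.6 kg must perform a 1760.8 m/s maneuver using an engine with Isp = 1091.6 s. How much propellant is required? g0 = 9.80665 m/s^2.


ve = Isp * g0 = 1091.6 * 9.80665 = 10704.939140 m/s
mass ratio = exp(dv/ve) = exp(1760.8/10704.939140) = 1.17878568
m_prop = m_dry * (mr - 1) = 1607.6 * (1.17878568 - 1)
m_prop = 287.4159 kg

287.4159 kg


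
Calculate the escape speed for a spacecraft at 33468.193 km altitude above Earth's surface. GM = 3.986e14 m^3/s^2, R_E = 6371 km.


r = 6371.0 + 33468.193 = 39839.1930 km = 3.9839193e+07 m
v_esc = sqrt(2*mu/r) = sqrt(2*3.986e14 / 3.9839193e+07)
v_esc = 4473.3036 m/s = 4.4733 km/s

4.4733 km/s


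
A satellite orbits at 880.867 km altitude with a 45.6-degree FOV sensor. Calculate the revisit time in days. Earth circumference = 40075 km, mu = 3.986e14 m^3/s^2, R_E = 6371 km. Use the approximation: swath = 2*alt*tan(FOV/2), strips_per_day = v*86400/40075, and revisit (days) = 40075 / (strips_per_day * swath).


swath = 2*880.867*tan(0.3979351) = 740.5648 km
v = sqrt(mu/r) = 7413.8489 m/s = 7.4138 km/s
strips/day = v*86400/40075 = 7.4138*86400/40075 = 15.9839
coverage/day = strips * swath = 15.9839 * 740.5648 = 11837.1458 km
revisit = 40075 / 11837.1458 = 3.3855 days

3.3855 days


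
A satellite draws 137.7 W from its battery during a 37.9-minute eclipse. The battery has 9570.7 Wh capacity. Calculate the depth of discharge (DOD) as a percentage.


E_used = P * t / 60 = 137.7 * 37.9 / 60 = 86.9805 Wh
DOD = E_used / E_total * 100 = 86.9805 / 9570.7 * 100
DOD = 0.9088207 %

0.9088 %


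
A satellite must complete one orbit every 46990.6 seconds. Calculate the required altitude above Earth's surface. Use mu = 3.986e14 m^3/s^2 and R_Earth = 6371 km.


T = 46990.6 s
r = (mu*T^2/(4*pi^2))^(1/3) = (3.986e14 * 46990.6^2 / (4*pi^2))^(1/3)
r = 2.8144909e+07 m = 28144.9088 km
alt = r - R_E = 28144.9088 - 6371 = 21773.9088 km

21773.9088 km


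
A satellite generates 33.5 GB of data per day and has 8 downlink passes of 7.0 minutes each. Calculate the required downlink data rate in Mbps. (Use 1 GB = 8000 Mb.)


total contact time = 8 * 7.0 * 60 = 3360.0000 s
data = 33.5 GB = 268000.0000 Mb
rate = 268000.0000 / 3360.0000 = 79.7619 Mbps

79.7619 Mbps


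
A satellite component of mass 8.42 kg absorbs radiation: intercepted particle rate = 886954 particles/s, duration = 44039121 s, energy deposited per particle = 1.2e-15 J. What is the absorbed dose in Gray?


Total energy deposited = rate * time * E_per
  = 886954 * 44039121 * 1.2e-15 = 0.04687281 J
Dose = E_total / mass = 0.04687281 / 8.42
Dose = 0.005566842 Gy

0.0056 Gy


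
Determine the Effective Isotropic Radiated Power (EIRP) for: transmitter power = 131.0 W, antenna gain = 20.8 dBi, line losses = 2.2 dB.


Pt = 131.0 W = 21.1727 dBW
EIRP = Pt_dBW + Gt - losses = 21.1727 + 20.8 - 2.2 = 39.7727 dBW

39.7727 dBW


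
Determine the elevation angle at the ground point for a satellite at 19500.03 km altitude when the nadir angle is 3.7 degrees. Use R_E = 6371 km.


r = R_E + alt = 25871.0300 km
Law of sines in the satellite / Earth-center / ground-point triangle:
  sin(nadir)/R_E = sin(90 + el)/r  =>  cos(el) = (r/R_E)*sin(nadir)
cos(el) = (25871.0300 / 6371.0000) * sin(3.7 deg) = 0.2620495
el = arccos(0.2620495) = 74.8083 deg
(Earth-central angle = 90 - nadir - el = 11.4917 deg)

74.8083 degrees


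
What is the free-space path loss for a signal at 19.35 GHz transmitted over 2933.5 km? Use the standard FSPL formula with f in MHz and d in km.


f = 19.35 GHz = 19350.0000 MHz
d = 2933.5 km
FSPL = 32.44 + 20*log10(19350.0000) + 20*log10(2933.5)
FSPL = 32.44 + 85.7336 + 69.3477
FSPL = 187.5213 dB

187.5213 dB


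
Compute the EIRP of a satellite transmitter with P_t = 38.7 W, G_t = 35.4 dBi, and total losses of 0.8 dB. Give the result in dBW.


Pt = 38.7 W = 15.8771 dBW
EIRP = Pt_dBW + Gt - losses = 15.8771 + 35.4 - 0.8 = 50.4771 dBW

50.4771 dBW


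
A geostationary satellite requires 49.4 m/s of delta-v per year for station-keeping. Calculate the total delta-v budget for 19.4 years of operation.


dV = rate * years = 49.4 * 19.4
dV = 958.3600 m/s

958.3600 m/s


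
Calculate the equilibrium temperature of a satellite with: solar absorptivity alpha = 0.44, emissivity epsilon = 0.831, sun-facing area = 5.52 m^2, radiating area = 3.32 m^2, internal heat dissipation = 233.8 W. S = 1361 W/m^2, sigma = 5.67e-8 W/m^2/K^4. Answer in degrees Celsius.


Numerator = alpha*S*A_sun + Q_int = 0.44*1361*5.52 + 233.8 = 3539.3968 W
Denominator = eps*sigma*A_rad = 0.831*5.67e-8*3.32 = 1.5643076e-07 W/K^4
T^4 = 2.2625964e+10 K^4
T = 387.8393 K = 114.6893 C

114.6893 degrees Celsius


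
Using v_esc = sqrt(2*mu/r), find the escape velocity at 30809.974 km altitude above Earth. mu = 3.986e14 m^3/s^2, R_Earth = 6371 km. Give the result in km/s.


r = 6371.0 + 30809.974 = 37180.9740 km = 3.7180974e+07 m
v_esc = sqrt(2*mu/r) = sqrt(2*3.986e14 / 3.7180974e+07)
v_esc = 4630.4507 m/s = 4.6305 km/s

4.6305 km/s


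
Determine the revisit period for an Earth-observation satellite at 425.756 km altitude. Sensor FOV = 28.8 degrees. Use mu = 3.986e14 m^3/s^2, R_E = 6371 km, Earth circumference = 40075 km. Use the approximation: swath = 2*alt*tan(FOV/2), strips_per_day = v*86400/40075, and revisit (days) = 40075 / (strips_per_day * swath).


swath = 2*425.756*tan(0.2513274) = 218.6311 km
v = sqrt(mu/r) = 7658.0431 m/s = 7.6580 km/s
strips/day = v*86400/40075 = 7.6580*86400/40075 = 16.5104
coverage/day = strips * swath = 16.5104 * 218.6311 = 3609.6908 km
revisit = 40075 / 3609.6908 = 11.1021 days

11.1021 days


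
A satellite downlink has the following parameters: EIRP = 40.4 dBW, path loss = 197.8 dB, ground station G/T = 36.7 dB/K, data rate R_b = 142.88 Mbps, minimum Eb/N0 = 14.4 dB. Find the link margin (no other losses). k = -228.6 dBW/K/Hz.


C/N0 = EIRP - FSPL + G/T - k = 40.4 - 197.8 + 36.7 - (-228.6)
C/N0 = 107.9000 dB-Hz
R_b = 142.88 Mbps = 1.4288e+08 bps -> 10*log10(R_b) = 81.5497 dB-Hz
Eb/N0 = C/N0 - 10*log10(R_b) = 107.9000 - 81.5497 = 26.3503 dB
Margin = Eb/N0 - Eb/N0_req = 26.3503 - 14.4 = 11.9503 dB (link closes)

11.9503 dB


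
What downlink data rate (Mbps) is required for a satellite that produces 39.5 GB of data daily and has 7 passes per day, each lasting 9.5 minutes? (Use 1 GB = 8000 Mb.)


total contact time = 7 * 9.5 * 60 = 3990.0000 s
data = 39.5 GB = 316000.0000 Mb
rate = 316000.0000 / 3990.0000 = 79.1980 Mbps

79.1980 Mbps


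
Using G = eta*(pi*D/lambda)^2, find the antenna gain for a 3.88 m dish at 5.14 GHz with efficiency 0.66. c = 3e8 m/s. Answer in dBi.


lambda = c/f = 3e8 / 5.14e+09 = 0.05836576 m
G = eta*(pi*D/lambda)^2 = 0.66*(pi*3.88/0.05836576)^2
G = 28786.6323 (linear)
G = 10*log10(28786.6323) = 44.5919 dBi

44.5919 dBi


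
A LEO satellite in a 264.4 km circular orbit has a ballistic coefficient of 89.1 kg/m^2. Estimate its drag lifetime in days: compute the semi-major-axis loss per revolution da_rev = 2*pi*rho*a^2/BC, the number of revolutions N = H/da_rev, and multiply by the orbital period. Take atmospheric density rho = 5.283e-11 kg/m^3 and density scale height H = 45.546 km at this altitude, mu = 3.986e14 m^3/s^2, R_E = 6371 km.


a = R_E + alt = 6635.4000 km = 6.6354e+06 m
da_rev = 2*pi*rho*a^2/BC = 2*pi*5.283e-11*(6.6354e+06)^2/89.1 = 164.027623 m per revolution
N = H/da_rev = 45546.0000 m / 164.027623 m = 277.6727 revolutions
P = 2*pi*sqrt(a^3/mu) = 5379.1281 s
lifetime = N*P = 277.6727 * 5379.1281 = 1.4936372e+06 s = 17.2875 days

17.2875 days


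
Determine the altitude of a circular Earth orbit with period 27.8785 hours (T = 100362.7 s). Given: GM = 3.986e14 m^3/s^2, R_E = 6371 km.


T = 100362.7 s
r = (mu*T^2/(4*pi^2))^(1/3) = (3.986e14 * 100362.7^2 / (4*pi^2))^(1/3)
r = 4.6677481e+07 m = 46677.4809 km
alt = r - R_E = 46677.4809 - 6371 = 40306.4809 km

40306.4809 km


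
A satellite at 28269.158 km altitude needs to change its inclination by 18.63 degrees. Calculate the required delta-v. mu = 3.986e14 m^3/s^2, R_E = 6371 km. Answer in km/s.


r = 34640.1580 km = 3.4640158e+07 m
V = sqrt(mu/r) = 3392.1786 m/s
di = 18.63 deg = 0.3251548 rad
dV = 2*V*sin(di/2) = 2*3392.1786*sin(0.1625774)
dV = 1098.1308 m/s = 1.0981 km/s

1.0981 km/s


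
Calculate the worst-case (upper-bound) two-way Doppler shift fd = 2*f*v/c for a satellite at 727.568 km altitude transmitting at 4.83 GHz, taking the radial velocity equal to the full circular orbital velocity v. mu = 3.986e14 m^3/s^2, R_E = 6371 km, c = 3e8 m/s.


r = 7.098568e+06 m
v = sqrt(mu/r) = 7493.4752 m/s (worst-case radial velocity)
f = 4.83 GHz = 4.83e+09 Hz
fd = 2*f*v/c = 2*4.83e+09*7493.4752/3.0e+08
fd = 241289.9011 Hz

241289.9011 Hz


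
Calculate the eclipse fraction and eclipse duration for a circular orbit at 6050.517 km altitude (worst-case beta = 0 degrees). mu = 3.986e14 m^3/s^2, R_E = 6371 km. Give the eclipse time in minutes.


r = 12421.5170 km
T = 229.6265 min
Eclipse fraction = arcsin(R_E/r)/pi = arcsin(6371.0000/12421.5170)/pi
= arcsin(0.5129003)/pi = 0.171429
Eclipse duration = 0.171429 * 229.6265 = 39.3646 min

39.3646 minutes


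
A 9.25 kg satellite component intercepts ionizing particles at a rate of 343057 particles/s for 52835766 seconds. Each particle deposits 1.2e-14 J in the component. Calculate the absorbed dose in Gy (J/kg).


Total energy deposited = rate * time * E_per
  = 343057 * 52835766 * 1.2e-14 = 0.2175082 J
Dose = E_total / mass = 0.2175082 / 9.25
Dose = 0.02351439 Gy

0.0235 Gy


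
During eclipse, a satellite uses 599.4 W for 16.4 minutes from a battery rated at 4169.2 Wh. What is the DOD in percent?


E_used = P * t / 60 = 599.4 * 16.4 / 60 = 163.8360 Wh
DOD = E_used / E_total * 100 = 163.8360 / 4169.2 * 100
DOD = 3.9297 %

3.9297 %


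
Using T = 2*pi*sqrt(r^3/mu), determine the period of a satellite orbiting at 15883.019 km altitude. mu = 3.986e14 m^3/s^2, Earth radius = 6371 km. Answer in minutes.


r = 22254.0190 km = 2.2254019e+07 m
T = 2*pi*sqrt(r^3/mu) = 2*pi*sqrt(1.1021111e+22 / 3.986e14)
T = 33038.7725 s = 550.6462 min

550.6462 minutes


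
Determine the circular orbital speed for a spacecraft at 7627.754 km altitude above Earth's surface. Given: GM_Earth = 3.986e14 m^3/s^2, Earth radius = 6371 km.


r = R_E + alt = 6371.0 + 7627.754 = 13998.7540 km = 1.3998754e+07 m
v = sqrt(mu/r) = sqrt(3.986e14 / 1.3998754e+07) = 5336.1000 m/s = 5.3361 km/s

5.3361 km/s


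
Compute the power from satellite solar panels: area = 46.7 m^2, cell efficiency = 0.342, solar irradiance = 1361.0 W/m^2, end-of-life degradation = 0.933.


P = area * eta * S * degradation
P = 46.7 * 0.342 * 1361.0 * 0.933
P = 20280.6913 W

20280.6913 W


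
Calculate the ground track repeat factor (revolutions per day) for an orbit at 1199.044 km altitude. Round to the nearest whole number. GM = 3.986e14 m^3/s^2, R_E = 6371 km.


r = 7.570044e+06 m
T = 2*pi*sqrt(r^3/mu) = 6554.7907 s = 109.2465 min
revs/day = 1440 / 109.2465 = 13.1812
Rounded: 13 revolutions per day

13 revolutions per day


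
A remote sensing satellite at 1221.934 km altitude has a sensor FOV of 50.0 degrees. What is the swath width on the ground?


FOV = 50.0 deg = 0.8726646 rad
swath = 2 * alt * tan(FOV/2) = 2 * 1221.934 * tan(0.4363323)
swath = 2 * 1221.934 * 0.4663077
swath = 1139.5944 km

1139.5944 km


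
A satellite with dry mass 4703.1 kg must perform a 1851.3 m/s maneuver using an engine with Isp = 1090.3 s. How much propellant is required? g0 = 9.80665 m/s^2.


ve = Isp * g0 = 1090.3 * 9.80665 = 10692.190495 m/s
mass ratio = exp(dv/ve) = exp(1851.3/10692.190495) = 1.18903858
m_prop = m_dry * (mr - 1) = 4703.1 * (1.18903858 - 1)
m_prop = 889.0673 kg

889.0673 kg


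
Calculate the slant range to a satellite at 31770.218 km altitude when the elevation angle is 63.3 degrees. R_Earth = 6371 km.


h = 31770.218 km, el = 63.3 deg
d = -R_E*sin(el) + sqrt((R_E*sin(el))^2 + 2*R_E*h + h^2)
d = -6371.0000*sin(1.1048) + sqrt((6371.0000*0.8933714)^2 + 2*6371.0000*31770.218 + 31770.218^2)
d = 32341.9735 km

32341.9735 km


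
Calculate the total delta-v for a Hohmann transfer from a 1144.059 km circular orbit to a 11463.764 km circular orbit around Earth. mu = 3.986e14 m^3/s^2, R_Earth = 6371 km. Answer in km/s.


r1 = 7515.0590 km = 7.515059e+06 m
r2 = 17834.7640 km = 1.7834764e+07 m
dv1 = sqrt(mu/r1)*(sqrt(2*r2/(r1+r2)) - 1) = 1356.1356 m/s
dv2 = sqrt(mu/r2)*(1 - sqrt(2*r1/(r1+r2))) = 1087.3084 m/s
total dv = |dv1| + |dv2| = 1356.1356 + 1087.3084 = 2443.4440 m/s = 2.4434 km/s

2.4434 km/s


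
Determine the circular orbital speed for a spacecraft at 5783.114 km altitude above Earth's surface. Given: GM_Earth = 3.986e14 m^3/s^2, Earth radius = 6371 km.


r = R_E + alt = 6371.0 + 5783.114 = 12154.1140 km = 1.2154114e+07 m
v = sqrt(mu/r) = sqrt(3.986e14 / 1.2154114e+07) = 5726.7338 m/s = 5.7267 km/s

5.7267 km/s


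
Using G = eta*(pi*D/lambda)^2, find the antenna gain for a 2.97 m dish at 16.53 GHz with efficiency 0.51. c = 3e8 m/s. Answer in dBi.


lambda = c/f = 3e8 / 1.653e+10 = 0.01814882 m
G = eta*(pi*D/lambda)^2 = 0.51*(pi*2.97/0.01814882)^2
G = 134798.7974 (linear)
G = 10*log10(134798.7974) = 51.2969 dBi

51.2969 dBi


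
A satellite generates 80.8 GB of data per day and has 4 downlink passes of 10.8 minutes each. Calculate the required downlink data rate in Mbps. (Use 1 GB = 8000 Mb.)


total contact time = 4 * 10.8 * 60 = 2592.0000 s
data = 80.8 GB = 646400.0000 Mb
rate = 646400.0000 / 2592.0000 = 249.3827 Mbps

249.3827 Mbps


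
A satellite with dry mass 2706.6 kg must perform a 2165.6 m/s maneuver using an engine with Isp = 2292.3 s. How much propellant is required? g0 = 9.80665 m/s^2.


ve = Isp * g0 = 2292.3 * 9.80665 = 22479.783795 m/s
mass ratio = exp(dv/ve) = exp(2165.6/22479.783795) = 1.10112837
m_prop = m_dry * (mr - 1) = 2706.6 * (1.10112837 - 1)
m_prop = 273.7140 kg

273.7140 kg


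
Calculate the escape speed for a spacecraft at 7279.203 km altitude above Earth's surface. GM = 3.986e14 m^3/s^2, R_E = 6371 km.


r = 6371.0 + 7279.203 = 13650.2030 km = 1.3650203e+07 m
v_esc = sqrt(2*mu/r) = sqrt(2*3.986e14 / 1.3650203e+07)
v_esc = 7642.1242 m/s = 7.6421 km/s

7.6421 km/s


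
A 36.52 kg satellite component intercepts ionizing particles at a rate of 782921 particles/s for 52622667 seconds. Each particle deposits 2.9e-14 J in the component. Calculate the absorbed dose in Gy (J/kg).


Total energy deposited = rate * time * E_per
  = 782921 * 52622667 * 2.9e-14 = 1.1948 J
Dose = E_total / mass = 1.1948 / 36.52
Dose = 0.03271584 Gy

0.0327 Gy


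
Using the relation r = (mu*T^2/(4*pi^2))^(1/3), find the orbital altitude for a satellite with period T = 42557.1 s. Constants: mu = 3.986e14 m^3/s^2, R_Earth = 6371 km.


T = 42557.1 s
r = (mu*T^2/(4*pi^2))^(1/3) = (3.986e14 * 42557.1^2 / (4*pi^2))^(1/3)
r = 2.6345546e+07 m = 26345.5460 km
alt = r - R_E = 26345.5460 - 6371 = 19974.5460 km

19974.5460 km


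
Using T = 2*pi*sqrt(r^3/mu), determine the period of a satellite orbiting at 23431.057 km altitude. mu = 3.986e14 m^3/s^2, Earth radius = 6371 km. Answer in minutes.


r = 29802.0570 km = 2.9802057e+07 m
T = 2*pi*sqrt(r^3/mu) = 2*pi*sqrt(2.6469072e+22 / 3.986e14)
T = 51201.2522 s = 853.3542 min

853.3542 minutes


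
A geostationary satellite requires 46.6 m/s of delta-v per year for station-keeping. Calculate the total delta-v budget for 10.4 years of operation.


dV = rate * years = 46.6 * 10.4
dV = 484.6400 m/s

484.6400 m/s


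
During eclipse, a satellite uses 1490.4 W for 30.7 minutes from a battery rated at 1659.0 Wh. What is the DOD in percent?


E_used = P * t / 60 = 1490.4 * 30.7 / 60 = 762.5880 Wh
DOD = E_used / E_total * 100 = 762.5880 / 1659.0 * 100
DOD = 45.9667 %

45.9667 %


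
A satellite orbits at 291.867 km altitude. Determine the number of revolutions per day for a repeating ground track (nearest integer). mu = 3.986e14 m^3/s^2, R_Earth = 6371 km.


r = 6.662867e+06 m
T = 2*pi*sqrt(r^3/mu) = 5412.5627 s = 90.2094 min
revs/day = 1440 / 90.2094 = 15.9629
Rounded: 16 revolutions per day

16 revolutions per day


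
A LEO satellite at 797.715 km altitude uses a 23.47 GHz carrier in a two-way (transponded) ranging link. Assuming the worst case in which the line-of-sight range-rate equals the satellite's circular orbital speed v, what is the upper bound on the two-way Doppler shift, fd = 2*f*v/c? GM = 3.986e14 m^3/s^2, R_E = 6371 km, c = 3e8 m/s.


r = 7.168715e+06 m
v = sqrt(mu/r) = 7456.7226 m/s (worst-case radial velocity)
f = 23.47 GHz = 2.347e+10 Hz
fd = 2*f*v/c = 2*2.347e+10*7456.7226/3.0e+08
fd = 1.1667285e+06 Hz

1.1667e+06 Hz


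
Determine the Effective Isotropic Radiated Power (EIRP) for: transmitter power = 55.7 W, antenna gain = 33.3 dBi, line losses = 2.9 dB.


Pt = 55.7 W = 17.4586 dBW
EIRP = Pt_dBW + Gt - losses = 17.4586 + 33.3 - 2.9 = 47.8586 dBW

47.8586 dBW


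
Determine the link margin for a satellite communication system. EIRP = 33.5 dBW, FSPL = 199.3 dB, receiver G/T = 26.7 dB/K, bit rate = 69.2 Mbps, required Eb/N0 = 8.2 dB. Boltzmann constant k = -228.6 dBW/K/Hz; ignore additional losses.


C/N0 = EIRP - FSPL + G/T - k = 33.5 - 199.3 + 26.7 - (-228.6)
C/N0 = 89.5000 dB-Hz
R_b = 69.2 Mbps = 6.92e+07 bps -> 10*log10(R_b) = 78.4011 dB-Hz
Eb/N0 = C/N0 - 10*log10(R_b) = 89.5000 - 78.4011 = 11.0989 dB
Margin = Eb/N0 - Eb/N0_req = 11.0989 - 8.2 = 2.8989 dB (link closes)

2.8989 dB


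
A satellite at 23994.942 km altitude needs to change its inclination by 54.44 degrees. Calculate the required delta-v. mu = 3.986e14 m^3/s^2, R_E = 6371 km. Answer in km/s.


r = 30365.9420 km = 3.0365942e+07 m
V = sqrt(mu/r) = 3623.0578 m/s
di = 54.44 deg = 0.9501572 rad
dV = 2*V*sin(di/2) = 2*3623.0578*sin(0.4750786)
dV = 3314.4339 m/s = 3.3144 km/s

3.3144 km/s


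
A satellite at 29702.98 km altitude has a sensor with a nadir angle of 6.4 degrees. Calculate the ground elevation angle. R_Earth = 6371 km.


r = R_E + alt = 36073.9800 km
Law of sines in the satellite / Earth-center / ground-point triangle:
  sin(nadir)/R_E = sin(90 + el)/r  =>  cos(el) = (r/R_E)*sin(nadir)
cos(el) = (36073.9800 / 6371.0000) * sin(6.4 deg) = 0.6311612
el = arccos(0.6311612) = 50.8642 deg
(Earth-central angle = 90 - nadir - el = 32.7358 deg)

50.8642 degrees


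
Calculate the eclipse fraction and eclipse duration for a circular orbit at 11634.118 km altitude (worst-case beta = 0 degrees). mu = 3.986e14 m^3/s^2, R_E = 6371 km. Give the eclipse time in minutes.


r = 18005.1180 km
T = 400.7319 min
Eclipse fraction = arcsin(R_E/r)/pi = arcsin(6371.0000/18005.1180)/pi
= arcsin(0.3538438)/pi = 0.1151256
Eclipse duration = 0.1151256 * 400.7319 = 46.1345 min

46.1345 minutes


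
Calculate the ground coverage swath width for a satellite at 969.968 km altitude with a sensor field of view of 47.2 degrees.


FOV = 47.2 deg = 0.8237954 rad
swath = 2 * alt * tan(FOV/2) = 2 * 969.968 * tan(0.4118977)
swath = 2 * 969.968 * 0.4368893
swath = 847.5372 km

847.5372 km


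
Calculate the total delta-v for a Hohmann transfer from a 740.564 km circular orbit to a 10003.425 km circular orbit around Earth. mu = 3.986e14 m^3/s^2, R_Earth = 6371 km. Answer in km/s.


r1 = 7111.5640 km = 7.111564e+06 m
r2 = 16374.4250 km = 1.6374425e+07 m
dv1 = sqrt(mu/r1)*(sqrt(2*r2/(r1+r2)) - 1) = 1353.9331 m/s
dv2 = sqrt(mu/r2)*(1 - sqrt(2*r1/(r1+r2))) = 1094.3103 m/s
total dv = |dv1| + |dv2| = 1353.9331 + 1094.3103 = 2448.2433 m/s = 2.4482 km/s

2.4482 km/s


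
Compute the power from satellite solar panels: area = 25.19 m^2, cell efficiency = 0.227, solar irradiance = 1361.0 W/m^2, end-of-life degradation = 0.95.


P = area * eta * S * degradation
P = 25.19 * 0.227 * 1361.0 * 0.95
P = 7393.2562 W

7393.2562 W


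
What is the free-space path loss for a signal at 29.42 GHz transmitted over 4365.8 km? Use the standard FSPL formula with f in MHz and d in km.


f = 29.42 GHz = 29420.0000 MHz
d = 4365.8 km
FSPL = 32.44 + 20*log10(29420.0000) + 20*log10(4365.8)
FSPL = 32.44 + 89.3729 + 72.8013
FSPL = 194.6141 dB

194.6141 dB


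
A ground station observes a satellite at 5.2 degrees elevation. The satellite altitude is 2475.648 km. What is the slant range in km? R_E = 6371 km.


h = 2475.648 km, el = 5.2 deg
d = -R_E*sin(el) + sqrt((R_E*sin(el))^2 + 2*R_E*h + h^2)
d = -6371.0000*sin(0.09075712) + sqrt((6371.0000*0.09063258)^2 + 2*6371.0000*2475.648 + 2475.648^2)
d = 5587.5578 km

5587.5578 km


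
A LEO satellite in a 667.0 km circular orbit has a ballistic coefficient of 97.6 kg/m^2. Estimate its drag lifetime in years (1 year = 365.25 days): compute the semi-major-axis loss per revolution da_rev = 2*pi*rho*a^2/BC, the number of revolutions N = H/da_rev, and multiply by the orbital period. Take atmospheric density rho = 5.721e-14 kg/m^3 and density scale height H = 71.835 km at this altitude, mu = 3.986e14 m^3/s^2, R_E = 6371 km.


a = R_E + alt = 7038.0000 km = 7.038e+06 m
da_rev = 2*pi*rho*a^2/BC = 2*pi*5.721e-14*(7.038e+06)^2/97.6 = 0.182431792 m per revolution
N = H/da_rev = 71835.0000 m / 0.182431792 m = 393763.6052 revolutions
P = 2*pi*sqrt(a^3/mu) = 5876.0450 s
lifetime = N*P = 393763.6052 * 5876.0450 = 2.3137727e+09 s = 26779.7763 days
years = 26779.7763 / 365.25 = 73.3190 years

73.3190 years


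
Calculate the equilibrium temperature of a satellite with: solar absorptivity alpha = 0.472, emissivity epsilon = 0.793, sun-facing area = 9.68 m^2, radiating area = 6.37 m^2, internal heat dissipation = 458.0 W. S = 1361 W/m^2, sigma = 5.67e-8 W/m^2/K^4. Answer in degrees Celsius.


Numerator = alpha*S*A_sun + Q_int = 0.472*1361*9.68 + 458.0 = 6676.3546 W
Denominator = eps*sigma*A_rad = 0.793*5.67e-8*6.37 = 2.8641495e-07 W/K^4
T^4 = 2.3310077e+10 K^4
T = 390.7383 K = 117.5883 C

117.5883 degrees Celsius


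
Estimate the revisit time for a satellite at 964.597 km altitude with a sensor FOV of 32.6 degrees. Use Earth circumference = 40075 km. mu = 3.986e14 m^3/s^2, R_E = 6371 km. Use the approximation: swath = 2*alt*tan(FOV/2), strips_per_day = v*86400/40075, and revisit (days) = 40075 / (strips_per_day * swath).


swath = 2*964.597*tan(0.2844887) = 564.1358 km
v = sqrt(mu/r) = 7371.4159 m/s = 7.3714 km/s
strips/day = v*86400/40075 = 7.3714*86400/40075 = 15.8925
coverage/day = strips * swath = 15.8925 * 564.1358 = 8965.5057 km
revisit = 40075 / 8965.5057 = 4.4699 days

4.4699 days


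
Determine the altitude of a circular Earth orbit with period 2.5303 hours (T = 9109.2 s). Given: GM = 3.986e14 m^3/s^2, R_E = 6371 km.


T = 9109.2 s
r = (mu*T^2/(4*pi^2))^(1/3) = (3.986e14 * 9109.2^2 / (4*pi^2))^(1/3)
r = 9.4271267e+06 m = 9427.1267 km
alt = r - R_E = 9427.1267 - 6371 = 3056.1267 km

3056.1267 km


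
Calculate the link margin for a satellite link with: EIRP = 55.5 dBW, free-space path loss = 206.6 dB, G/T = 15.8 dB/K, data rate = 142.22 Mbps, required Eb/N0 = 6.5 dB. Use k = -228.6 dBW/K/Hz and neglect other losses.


C/N0 = EIRP - FSPL + G/T - k = 55.5 - 206.6 + 15.8 - (-228.6)
C/N0 = 93.3000 dB-Hz
R_b = 142.22 Mbps = 1.4222e+08 bps -> 10*log10(R_b) = 81.5296 dB-Hz
Eb/N0 = C/N0 - 10*log10(R_b) = 93.3000 - 81.5296 = 11.7704 dB
Margin = Eb/N0 - Eb/N0_req = 11.7704 - 6.5 = 5.2704 dB (link closes)

5.2704 dB
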